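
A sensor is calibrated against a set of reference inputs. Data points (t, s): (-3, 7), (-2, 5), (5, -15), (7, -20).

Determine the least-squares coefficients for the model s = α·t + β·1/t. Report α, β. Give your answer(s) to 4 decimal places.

Normal-equation sums: Σt·t = 87, Σt·1/t = 4, Σ1/t·1/t = 18589/44100.
And Σt·s = -246, Σ1/t·s = -449/42.
So MᵀM·[α, β]ᵀ = Mᵀs: [[87, 4]; [4, 18589/44100]]·[α, β]ᵀ = [-246, -449/42]ᵀ.
det = 87·(18589/44100) − 4² = 303881/14700.
α = ((-246)·(18589/44100) − 4·(-449/42))/(303881/14700) = -895698/303881; β = (87·(-449/42) − 4·(-246))/(303881/14700) = 792750/303881.

α = -2.9475, β = 2.6088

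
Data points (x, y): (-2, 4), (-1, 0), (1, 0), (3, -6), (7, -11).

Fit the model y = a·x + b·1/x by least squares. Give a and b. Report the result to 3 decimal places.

a = -1.707, b = 1.243

Normal-equation sums: Σx·x = 64, Σx·1/x = 5, Σ1/x·1/x = 4201/1764.
Right-hand side: Σx·y = -103, Σ1/x·y = -39/7.
Δ = 64·(4201/1764) − 5² = 56191/441.
a = ((-103)·(4201/1764) − 5·(-39/7))/(56191/441) = -383563/224764; b = (64·(-39/7) − 5·(-103))/(56191/441) = 69867/56191.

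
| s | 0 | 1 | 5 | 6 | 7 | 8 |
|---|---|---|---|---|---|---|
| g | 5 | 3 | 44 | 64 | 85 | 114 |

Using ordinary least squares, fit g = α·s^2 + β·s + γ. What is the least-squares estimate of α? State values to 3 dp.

α = 1.936

The normal system MᵀM·[α, β, γ]ᵀ = Mᵀg is [[8419, 1197, 175]; [1197, 175, 27]; [175, 27, 6]]·[α, β, γ]ᵀ = [14868, 2114, 315]ᵀ.
Solving the 3×3 system (Gaussian elimination) gives α = 5607/2896, β = -5215/2896, γ = 5985/1448.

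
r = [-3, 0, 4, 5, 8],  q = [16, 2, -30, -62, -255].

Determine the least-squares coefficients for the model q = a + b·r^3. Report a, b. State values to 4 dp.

AᵀA·[a, b]ᵀ = Aᵀq reads: 5·a + 674·b = -329;  674·a + 282594·b = -140662.
(Σ1 = 5, Σr^3 = 674, Σr^3·r^3 = 282594, Σq = -329, Σr^3·q = -140662.)
Eliminating b: 282594·(row 1) − 674·(row 2) gives 958694·a = 282594·(-329) − 674·(-140662) = 1832762, so a = 916381/479347.
Then b = ((-140662) − 674·(916381/479347))/282594 = -240782/479347.

a = 1.9117, b = -0.5023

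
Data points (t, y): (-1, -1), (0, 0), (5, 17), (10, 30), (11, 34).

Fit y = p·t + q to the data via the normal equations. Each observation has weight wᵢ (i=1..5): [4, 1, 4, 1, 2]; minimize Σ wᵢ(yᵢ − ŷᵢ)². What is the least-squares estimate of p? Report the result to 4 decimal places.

p = 2.9291

From the data, Σwᵢ·t·t = 446, Σwᵢ·t = 48, Σwᵢ·1 = 12.
And Σwᵢ·t·y = 1392, Σwᵢ·y = 162.
So MᵀWM·[p, q]ᵀ = MᵀWy: [[446, 48]; [48, 12]]·[p, q]ᵀ = [1392, 162]ᵀ.
Eliminating q: 12·(row 1) − 48·(row 2) gives 3048·p = 12·1392 − 48·162 = 8928, so p = 372/127.
Then q = (162 − 48·(372/127))/12 = 453/254.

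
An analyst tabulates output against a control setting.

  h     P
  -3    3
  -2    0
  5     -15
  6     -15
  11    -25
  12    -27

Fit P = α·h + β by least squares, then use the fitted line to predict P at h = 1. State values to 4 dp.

P̂ = -5.6253

Normal-equation sums: Σh·h = 339, Σh = 29, Σ1 = 6.
Right-hand side: Σh·P = -773, ΣP = -79.
Δ = 339·6 − 29² = 1193.
α = ((-773)·6 − 29·(-79))/1193 = -2347/1193; β = (339·(-79) − 29·(-773))/1193 = -4364/1193.
At h = 1: P̂ = (-2347/1193)·(1) + (-4364/1193)·(1) = -6711/1193.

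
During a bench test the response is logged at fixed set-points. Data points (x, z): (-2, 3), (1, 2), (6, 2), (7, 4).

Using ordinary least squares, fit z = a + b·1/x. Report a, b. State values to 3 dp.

The normal equations are: 4·a + (17/21)·b = 11;  (17/21)·a + (1145/882)·b = 59/42.
(Σ1 = 4, Σ1/x = 17/21, Σ1/x·1/x = 1145/882, Σz = 11, Σ1/x·z = 59/42.)
Determinant 4·(1145/882) − (17/21)² = 667/147.
a = (11·(1145/882) − (17/21)·(59/42))/(667/147) = 84/29; b = (4·(59/42) − (17/21)·11)/(667/147) = -21/29.

a = 2.897, b = -0.724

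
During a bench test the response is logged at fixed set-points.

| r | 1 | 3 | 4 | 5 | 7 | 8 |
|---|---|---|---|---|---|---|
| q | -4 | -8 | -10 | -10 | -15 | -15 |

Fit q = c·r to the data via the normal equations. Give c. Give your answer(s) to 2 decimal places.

Compute the Gram sums: Σr·r = 164.
And Σr·q = -343.
Hence c = -343 / 164 ≈ -2.09146.

c = -2.09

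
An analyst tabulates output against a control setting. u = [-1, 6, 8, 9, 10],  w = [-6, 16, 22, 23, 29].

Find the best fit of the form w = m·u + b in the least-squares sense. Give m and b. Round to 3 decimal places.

m = 3.075, b = -2.881

The normal system MᵀM·[m, b]ᵀ = Mᵀw is [[282, 32]; [32, 5]]·[m, b]ᵀ = [775, 84]ᵀ.
det = 282·5 − 32² = 386.
m = (775·5 − 32·84)/386 = 1187/386; b = (282·84 − 32·775)/386 = -556/193.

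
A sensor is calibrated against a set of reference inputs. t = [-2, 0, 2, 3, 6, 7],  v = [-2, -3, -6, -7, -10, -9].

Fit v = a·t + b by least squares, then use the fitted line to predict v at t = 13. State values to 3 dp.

With design matrix X, XᵀX = [[102, 16]; [16, 6]] and Xᵀv = [-152, -37]ᵀ.
Δ = 102·6 − 16² = 356.
a = ((-152)·6 − 16·(-37))/356 = -80/89; b = (102·(-37) − 16·(-152))/356 = -671/178.
At t = 13: v̂ = (-80/89)·(13) + (-671/178)·(1) = -2751/178.

v̂ = -15.455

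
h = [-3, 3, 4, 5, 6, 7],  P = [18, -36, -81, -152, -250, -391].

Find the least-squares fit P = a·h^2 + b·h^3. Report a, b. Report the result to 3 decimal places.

a = -1.057, b = -0.989

With design matrix X, XᵀX = [[4740, 28732]; [28732, 185484]] and XᵀP = [-33417, -213755]ᵀ.
Eliminating b: 185484·(row 1) − 28732·(row 2) gives 53666336·a = 185484·(-33417) − 28732·(-213755) = -56710168, so a = -7088771/6708292.
Then b = ((-213755) − 28732·(-7088771/6708292))/185484 = -3316341/3354146.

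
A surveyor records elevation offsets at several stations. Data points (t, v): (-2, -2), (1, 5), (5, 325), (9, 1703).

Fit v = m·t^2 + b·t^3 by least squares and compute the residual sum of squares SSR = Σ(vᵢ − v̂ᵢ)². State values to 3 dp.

SSR = 3.933

Compute the Gram sums: Σt^2·t^2 = 7203, Σt^2·t^3 = 62143, Σt^3·t^3 = 547131.
And Σt^2·v = 146065, Σt^3·v = 1282133.
MᵀM·[m, b]ᵀ = Mᵀv becomes [[7203, 62143]; [62143, 547131]]·[m, b]ᵀ = [146065, 1282133]ᵀ.
Eliminating b: 547131·(row 1) − 62143·(row 2) gives 79232144·m = 547131·146065 − 62143·1282133 = 241098496, so m = 15068656/4952009.
Then b = (1282133 − 62143·(15068656/4952009))/547131 = 9892919/4952009.
Residuals: 8964710/4952009, -201530/4952009, -3928350/4952009, 772240/4952009; SSR = 19473900/4952009.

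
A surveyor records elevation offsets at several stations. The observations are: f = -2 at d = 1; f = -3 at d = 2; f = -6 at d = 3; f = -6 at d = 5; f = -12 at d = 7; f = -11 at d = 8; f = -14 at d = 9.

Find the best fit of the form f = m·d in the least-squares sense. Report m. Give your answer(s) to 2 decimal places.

m = -1.52

Forming AᵀA = [[233]] and Aᵀf = [-354]ᵀ gives AᵀA·[m]ᵀ = Aᵀf.
Hence m = -354 / 233 ≈ -1.51931.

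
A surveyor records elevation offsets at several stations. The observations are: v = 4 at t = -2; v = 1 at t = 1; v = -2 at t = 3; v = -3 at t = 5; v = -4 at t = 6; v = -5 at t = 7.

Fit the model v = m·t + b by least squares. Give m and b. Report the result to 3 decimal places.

AᵀA·[m, b]ᵀ = Aᵀv reads: 124·m + 20·b = -87;  20·m + 6·b = -9.
(Σt·t = 124, Σt = 20, Σ1 = 6, Σt·v = -87, Σv = -9.)
Eliminating b: 6·(row 1) − 20·(row 2) gives 344·m = 6·(-87) − 20·(-9) = -342, so m = -171/172.
Then b = ((-9) − 20·(-171/172))/6 = 78/43.

m = -0.994, b = 1.814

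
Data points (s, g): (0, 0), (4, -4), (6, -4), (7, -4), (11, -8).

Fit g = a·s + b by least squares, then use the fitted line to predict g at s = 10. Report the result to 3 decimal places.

The normal system AᵀA·[a, b]ᵀ = Aᵀg is [[222, 28]; [28, 5]]·[a, b]ᵀ = [-156, -20]ᵀ.
det = 222·5 − 28² = 326.
a = ((-156)·5 − 28·(-20))/326 = -110/163; b = (222·(-20) − 28·(-156))/326 = -36/163.
At s = 10: ĝ = (-110/163)·(10) + (-36/163)·(1) = -1136/163.

ĝ = -6.969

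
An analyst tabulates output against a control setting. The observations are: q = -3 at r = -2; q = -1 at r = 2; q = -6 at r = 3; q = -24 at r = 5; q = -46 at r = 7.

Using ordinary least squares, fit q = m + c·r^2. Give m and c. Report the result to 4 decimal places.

Entries of AᵀA: Σ1 = 5, Σr^2 = 91, Σr^2·r^2 = 3139.
Moment sums: Σq = -80, Σr^2·q = -2924.
AᵀA·[m, c]ᵀ = Aᵀq becomes [[5, 91]; [91, 3139]]·[m, c]ᵀ = [-80, -2924]ᵀ.
Δ = 5·3139 − 91² = 7414.
m = ((-80)·3139 − 91·(-2924))/7414 = 7482/3707; c = (5·(-2924) − 91·(-80))/7414 = -3670/3707.

m = 2.0183, c = -0.9900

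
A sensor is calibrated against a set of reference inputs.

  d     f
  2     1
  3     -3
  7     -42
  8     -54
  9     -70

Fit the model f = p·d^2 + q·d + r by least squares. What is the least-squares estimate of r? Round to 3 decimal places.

Normal-equation sums: Σd^2·d^2 = 13155, Σd^2·d = 1619, Σd^2 = 207, Σd·d = 207, Σd = 29, Σ1 = 5.
Right-hand side: Σd^2·f = -11207, Σd·f = -1363, Σf = -168.
So MᵀM·[p, q, r]ᵀ = Mᵀf: [[13155, 1619, 207]; [1619, 207, 29]; [207, 29, 5]]·[p, q, r]ᵀ = [-11207, -1363, -168]ᵀ.
Solving the 3×3 system (Gaussian elimination) gives p = -5949/7118, q = -7139/7118, r = 24265/3559.

r = 6.818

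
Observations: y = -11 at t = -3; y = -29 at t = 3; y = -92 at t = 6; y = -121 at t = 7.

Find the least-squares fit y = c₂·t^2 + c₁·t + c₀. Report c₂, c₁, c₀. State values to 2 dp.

c₂ = -2.00, c₁ = -3.00, c₀ = -2.00

Entries of XᵀX: Σt^2·t^2 = 3859, Σt^2·t = 559, Σt^2 = 103, Σt·t = 103, Σt = 13, Σ1 = 4.
For Xᵀy: Σt^2·y = -9601, Σt·y = -1453, Σy = -253.
So XᵀX·[c₂, c₁, c₀]ᵀ = Xᵀy: [[3859, 559, 103]; [559, 103, 13]; [103, 13, 4]]·[c₂, c₁, c₀]ᵀ = [-9601, -1453, -253]ᵀ.
Solving the 3×3 system (Gaussian elimination) gives c₂ = -2, c₁ = -3, c₀ = -2.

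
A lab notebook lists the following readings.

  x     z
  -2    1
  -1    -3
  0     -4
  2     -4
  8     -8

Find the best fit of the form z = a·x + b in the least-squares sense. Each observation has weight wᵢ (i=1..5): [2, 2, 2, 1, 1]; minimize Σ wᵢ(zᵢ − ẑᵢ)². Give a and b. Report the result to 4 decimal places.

Entries of AᵀWA: Σwᵢ·x·x = 78, Σwᵢ·x = 4, Σwᵢ·1 = 8.
For AᵀWz: Σwᵢ·x·z = -70, Σwᵢ·z = -24.
Normal equations: [[78, 4]; [4, 8]]·[a, b]ᵀ = [-70, -24]ᵀ.
det = 78·8 − 4² = 608.
a = ((-70)·8 − 4·(-24))/608 = -29/38; b = (78·(-24) − 4·(-70))/608 = -199/76.

a = -0.7632, b = -2.6184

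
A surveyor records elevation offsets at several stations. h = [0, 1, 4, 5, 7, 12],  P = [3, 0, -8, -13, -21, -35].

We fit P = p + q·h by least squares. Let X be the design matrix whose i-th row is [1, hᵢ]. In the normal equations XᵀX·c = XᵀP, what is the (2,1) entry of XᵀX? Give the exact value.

29

Row 2 ↔ basis h, column 1 ↔ basis 1, so (XᵀX)_{2,1} = Σᵢ h = (0)·(1) + (1)·(1) + (4)·(1) + (5)·(1) + (7)·(1) + (12)·(1) = 29.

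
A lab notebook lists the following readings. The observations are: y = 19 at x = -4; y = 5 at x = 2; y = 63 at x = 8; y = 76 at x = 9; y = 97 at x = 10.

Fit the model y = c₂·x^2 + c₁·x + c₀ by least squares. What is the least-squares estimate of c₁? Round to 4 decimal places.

c₁ = -0.3542

The normal system MᵀM·[c₂, c₁, c₀]ᵀ = Mᵀy is [[20929, 2185, 265]; [2185, 265, 25]; [265, 25, 5]]·[c₂, c₁, c₀]ᵀ = [20212, 2092, 260]ᵀ.
Solving the 3×3 system (Gaussian elimination) gives c₂ = 457/467, c₁ = -827/2335, c₀ = 890/467.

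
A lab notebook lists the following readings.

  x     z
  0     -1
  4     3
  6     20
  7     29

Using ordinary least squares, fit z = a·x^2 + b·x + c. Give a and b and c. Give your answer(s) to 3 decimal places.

Setting ∂/∂a … = 0 gives: 3953·a + 623·b + 101·c = 2189;  623·a + 101·b + 17·c = 335;  101·a + 17·b + 4·c = 51.
Solving the 3×3 system (Gaussian elimination) gives a = 100/93, b = -47/15, c = -168/155.

a = 1.075, b = -3.133, c = -1.084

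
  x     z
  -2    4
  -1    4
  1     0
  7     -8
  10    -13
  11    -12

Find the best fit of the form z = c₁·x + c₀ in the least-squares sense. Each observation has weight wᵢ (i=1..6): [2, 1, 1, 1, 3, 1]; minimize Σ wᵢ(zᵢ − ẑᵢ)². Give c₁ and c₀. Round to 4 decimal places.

c₁ = -1.3901, c₀ = 1.5738

Sums needed: Σwᵢ·x·x = 480, Σwᵢ·x = 44, Σwᵢ·1 = 9.
Right-hand side: Σwᵢ·x·z = -598, Σwᵢ·z = -47.
Normal equations: [[480, 44]; [44, 9]]·[c₁, c₀]ᵀ = [-598, -47]ᵀ.
Determinant 480·9 − 44² = 2384.
c₁ = ((-598)·9 − 44·(-47))/2384 = -1657/1192; c₀ = (480·(-47) − 44·(-598))/2384 = 469/298.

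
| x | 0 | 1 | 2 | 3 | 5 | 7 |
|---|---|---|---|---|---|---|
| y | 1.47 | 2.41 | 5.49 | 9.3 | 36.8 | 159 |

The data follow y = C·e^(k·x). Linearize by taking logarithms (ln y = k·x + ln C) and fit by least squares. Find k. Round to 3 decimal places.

k = 0.673

Taking logs, ln y = k·x + ln C, so regress ln y on x.
XᵀX = [[88.0000, 18.0000]; [18.0000, 6]], rhs = [64.4853, 13.8722]ᵀ  (here Σx = 18.0000, Σ(x)² = 88.0000, Σln y = 13.8722, Σx·ln y = 64.4853).
Solving (det = 204.0000): k = 0.67261, ln C = 0.29422.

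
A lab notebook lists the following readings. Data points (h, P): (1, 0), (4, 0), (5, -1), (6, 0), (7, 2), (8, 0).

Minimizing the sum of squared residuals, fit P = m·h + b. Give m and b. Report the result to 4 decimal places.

m = 0.1243, b = -0.4757

With design matrix X, XᵀX = [[191, 31]; [31, 6]] and XᵀP = [9, 1]ᵀ.
Determinant 191·6 − 31² = 185.
m = (9·6 − 31·1)/185 = 23/185; b = (191·1 − 31·9)/185 = -88/185.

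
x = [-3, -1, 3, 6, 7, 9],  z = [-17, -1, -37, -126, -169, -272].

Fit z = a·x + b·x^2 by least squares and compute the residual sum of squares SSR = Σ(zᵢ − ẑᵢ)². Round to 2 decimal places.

The normal system AᵀA·[a, b]ᵀ = Aᵀz is [[185, 1287]; [1287, 10421]]·[a, b]ᵀ = [-4446, -35336]ᵀ.
Δ = 185·10421 − 1287² = 271516.
a = ((-4446)·10421 − 1287·(-35336))/271516 = -427167/135758; b = (185·(-35336) − 1287·(-4446))/271516 = -407579/135758.
Residuals: 39412/67879, -77673/67879, -36667/67879, 65169/67879, 1317/9697, -4841/9697; SSR = 212307/67879.

SSR = 3.13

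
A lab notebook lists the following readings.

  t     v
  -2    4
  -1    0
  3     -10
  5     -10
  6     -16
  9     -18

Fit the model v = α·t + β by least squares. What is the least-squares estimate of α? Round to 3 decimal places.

α = -2.007

MᵀM·[α, β]ᵀ = Mᵀv reads: 156·α + 20·β = -346;  20·α + 6·β = -50.
(Σt·t = 156, Σt = 20, Σ1 = 6, Σt·v = -346, Σv = -50.)
det = 156·6 − 20² = 536.
α = ((-346)·6 − 20·(-50))/536 = -269/134; β = (156·(-50) − 20·(-346))/536 = -110/67.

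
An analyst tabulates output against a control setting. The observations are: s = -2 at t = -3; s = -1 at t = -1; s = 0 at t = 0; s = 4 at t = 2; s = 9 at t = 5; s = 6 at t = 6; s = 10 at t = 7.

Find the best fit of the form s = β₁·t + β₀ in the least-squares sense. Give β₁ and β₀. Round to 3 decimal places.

β₁ = 1.219, β₀ = 0.928

Forming XᵀX = [[124, 16]; [16, 7]] and Xᵀs = [166, 26]ᵀ gives XᵀX·[β₁, β₀]ᵀ = Xᵀs.
Eliminating β₀: 7·(row 1) − 16·(row 2) gives 612·β₁ = 7·166 − 16·26 = 746, so β₁ = 373/306.
Then β₀ = (26 − 16·(373/306))/7 = 142/153.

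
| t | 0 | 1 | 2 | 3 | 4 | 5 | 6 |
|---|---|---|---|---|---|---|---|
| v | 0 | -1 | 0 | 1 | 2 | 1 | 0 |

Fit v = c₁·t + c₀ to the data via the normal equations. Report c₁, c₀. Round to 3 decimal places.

c₁ = 0.214, c₀ = -0.214

Entries of MᵀM: Σt·t = 91, Σt = 21, Σ1 = 7.
And Σt·v = 15, Σv = 3.
Normal equations: [[91, 21]; [21, 7]]·[c₁, c₀]ᵀ = [15, 3]ᵀ.
Eliminating c₀: 7·(row 1) − 21·(row 2) gives 196·c₁ = 7·15 − 21·3 = 42, so c₁ = 3/14.
Then c₀ = (3 − 21·(3/14))/7 = -3/14.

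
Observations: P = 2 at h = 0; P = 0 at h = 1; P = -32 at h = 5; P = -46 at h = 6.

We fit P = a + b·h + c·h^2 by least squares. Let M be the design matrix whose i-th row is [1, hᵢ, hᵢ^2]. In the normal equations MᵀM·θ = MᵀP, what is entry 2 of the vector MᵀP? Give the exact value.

Entry 2 ↔ basis h, so (MᵀP)_{2} = Σᵢ (h)·Pᵢ = (0)·(2) + (1)·(0) + (5)·(-32) + (6)·(-46) = -436.

-436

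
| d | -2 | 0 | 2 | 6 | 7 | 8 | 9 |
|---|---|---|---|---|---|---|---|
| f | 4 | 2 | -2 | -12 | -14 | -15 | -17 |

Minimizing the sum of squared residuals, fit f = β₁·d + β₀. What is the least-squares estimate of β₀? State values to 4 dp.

β₀ = 1.0418

Normal-equation sums: Σd·d = 238, Σd = 30, Σ1 = 7.
Right-hand side: Σd·f = -455, Σf = -54.
Normal equations: [[238, 30]; [30, 7]]·[β₁, β₀]ᵀ = [-455, -54]ᵀ.
Eliminating β₀: 7·(row 1) − 30·(row 2) gives 766·β₁ = 7·(-455) − 30·(-54) = -1565, so β₁ = -1565/766.
Then β₀ = ((-54) − 30·(-1565/766))/7 = 399/383.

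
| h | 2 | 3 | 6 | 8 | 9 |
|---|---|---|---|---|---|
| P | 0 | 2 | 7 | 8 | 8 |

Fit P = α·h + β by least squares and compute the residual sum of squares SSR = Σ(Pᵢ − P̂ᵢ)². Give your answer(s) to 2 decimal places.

Entries of MᵀM: Σh·h = 194, Σh = 28, Σ1 = 5.
For MᵀP: Σh·P = 184, ΣP = 25.
So MᵀM·[α, β]ᵀ = MᵀP: [[194, 28]; [28, 5]]·[α, β]ᵀ = [184, 25]ᵀ.
Eliminating β: 5·(row 1) − 28·(row 2) gives 186·α = 5·184 − 28·25 = 220, so α = 110/93.
Then β = (25 − 28·(110/93))/5 = -151/93.
Residuals: -23/31, 7/93, 142/93, 5/31, -95/93; SSR = 368/93.

SSR = 3.96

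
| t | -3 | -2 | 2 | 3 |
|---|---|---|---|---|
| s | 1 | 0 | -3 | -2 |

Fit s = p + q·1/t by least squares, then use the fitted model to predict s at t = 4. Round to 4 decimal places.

Compute the Gram sums: Σ1 = 4, Σ1/t = 0, Σ1/t·1/t = 13/18.
Moment sums: Σs = -4, Σ1/t·s = -5/2.
MᵀM·[p, q]ᵀ = Mᵀs becomes [[4, 0]; [0, 13/18]]·[p, q]ᵀ = [-4, -5/2]ᵀ.
Eliminating q: (13/18)·(row 1) − 0·(row 2) gives (26/9)·p = (13/18)·(-4) − 0·(-5/2) = -26/9, so p = -1.
Then q = ((-5/2) − 0·(-1))/(13/18) = -45/13.
At t = 4: ŝ = (-1)·(1) + (-45/13)·(1/4) = -97/52.

ŝ = -1.8654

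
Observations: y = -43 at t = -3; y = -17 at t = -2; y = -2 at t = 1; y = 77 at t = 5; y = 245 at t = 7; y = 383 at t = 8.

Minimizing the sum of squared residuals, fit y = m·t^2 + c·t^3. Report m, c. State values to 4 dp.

m = -1.8591, c = 0.9806

From the data, Σt^2·t^2 = 7220, Σt^2·t^3 = 52426, Σt^3·t^3 = 396212.
For Mᵀy: Σt^2·y = 37985, Σt^3·y = 291051.
Normal equations: [[7220, 52426]; [52426, 396212]]·[m, c]ᵀ = [37985, 291051]ᵀ.
det = 7220·396212 − 52426² = 112165164.
m = (37985·396212 − 52426·291051)/112165164 = -104263453/56082582; c = (7220·291051 − 52426·37985)/112165164 = 54993305/56082582.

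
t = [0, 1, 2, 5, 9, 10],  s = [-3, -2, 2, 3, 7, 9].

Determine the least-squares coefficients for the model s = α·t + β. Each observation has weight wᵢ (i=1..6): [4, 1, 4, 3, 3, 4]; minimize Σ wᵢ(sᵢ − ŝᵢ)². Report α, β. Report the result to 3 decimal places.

α = 1.072, β = -1.975

Entries of MᵀWM: Σwᵢ·t·t = 735, Σwᵢ·t = 91, Σwᵢ·1 = 19.
And Σwᵢ·t·s = 608, Σwᵢ·s = 60.
Normal equations: [[735, 91]; [91, 19]]·[α, β]ᵀ = [608, 60]ᵀ.
Determinant 735·19 − 91² = 5684.
α = (608·19 − 91·60)/5684 = 1523/1421; β = (735·60 − 91·608)/5684 = -401/203.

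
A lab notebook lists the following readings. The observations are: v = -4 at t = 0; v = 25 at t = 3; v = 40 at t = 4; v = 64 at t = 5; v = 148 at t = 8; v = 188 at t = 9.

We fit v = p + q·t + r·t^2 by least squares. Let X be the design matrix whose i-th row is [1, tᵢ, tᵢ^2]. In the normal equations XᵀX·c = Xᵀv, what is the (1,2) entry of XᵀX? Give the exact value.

Row 1 ↔ basis 1, column 2 ↔ basis t, so (XᵀX)_{1,2} = Σᵢ t = (1)·(0) + (1)·(3) + (1)·(4) + (1)·(5) + (1)·(8) + (1)·(9) = 29.

29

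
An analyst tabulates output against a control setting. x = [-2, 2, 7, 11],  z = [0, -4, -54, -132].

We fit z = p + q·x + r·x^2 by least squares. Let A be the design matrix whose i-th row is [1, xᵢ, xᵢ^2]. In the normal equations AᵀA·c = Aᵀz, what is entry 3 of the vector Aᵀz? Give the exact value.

Entry 3 ↔ basis x^2, so (Aᵀz)_{3} = Σᵢ (x^2)·zᵢ = (4)·(0) + (4)·(-4) + (49)·(-54) + (121)·(-132) = -18634.

-18634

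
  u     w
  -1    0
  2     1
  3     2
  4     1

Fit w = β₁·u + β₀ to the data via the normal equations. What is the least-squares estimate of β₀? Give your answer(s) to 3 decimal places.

Normal-equation sums: Σu·u = 30, Σu = 8, Σ1 = 4.
Moment sums: Σu·w = 12, Σw = 4.
XᵀX·[β₁, β₀]ᵀ = Xᵀw becomes [[30, 8]; [8, 4]]·[β₁, β₀]ᵀ = [12, 4]ᵀ.
Eliminating β₀: 4·(row 1) − 8·(row 2) gives 56·β₁ = 4·12 − 8·4 = 16, so β₁ = 2/7.
Then β₀ = (4 − 8·(2/7))/4 = 3/7.

β₀ = 0.429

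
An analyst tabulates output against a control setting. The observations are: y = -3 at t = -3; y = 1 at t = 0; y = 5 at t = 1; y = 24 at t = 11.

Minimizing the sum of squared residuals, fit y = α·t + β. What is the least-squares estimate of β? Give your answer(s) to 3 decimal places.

XᵀX·[α, β]ᵀ = Xᵀy reads: 131·α + 9·β = 278;  9·α + 4·β = 27.
(Σt·t = 131, Σt = 9, Σ1 = 4, Σt·y = 278, Σy = 27.)
Δ = 131·4 − 9² = 443.
α = (278·4 − 9·27)/443 = 869/443; β = (131·27 − 9·278)/443 = 1035/443.

β = 2.336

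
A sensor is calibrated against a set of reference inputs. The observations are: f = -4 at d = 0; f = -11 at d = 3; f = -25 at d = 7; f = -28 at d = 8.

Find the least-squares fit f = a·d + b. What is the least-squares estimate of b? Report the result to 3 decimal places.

The normal system XᵀX·[a, b]ᵀ = Xᵀf is [[122, 18]; [18, 4]]·[a, b]ᵀ = [-432, -68]ᵀ.
Determinant 122·4 − 18² = 164.
a = ((-432)·4 − 18·(-68))/164 = -126/41; b = (122·(-68) − 18·(-432))/164 = -130/41.

b = -3.171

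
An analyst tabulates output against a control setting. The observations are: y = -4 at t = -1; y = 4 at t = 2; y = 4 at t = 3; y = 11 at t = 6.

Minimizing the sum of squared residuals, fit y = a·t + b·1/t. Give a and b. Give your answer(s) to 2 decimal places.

Normal-equation sums: Σt·t = 50, Σt·1/t = 4, Σ1/t·1/t = 25/18.
Moment sums: Σt·y = 90, Σ1/t·y = 55/6.
Normal equations: [[50, 4]; [4, 25/18]]·[a, b]ᵀ = [90, 55/6]ᵀ.
Δ = 50·(25/18) − 4² = 481/9.
a = (90·(25/18) − 4·(55/6))/(481/9) = 795/481; b = (50·(55/6) − 4·90)/(481/9) = 885/481.

a = 1.65, b = 1.84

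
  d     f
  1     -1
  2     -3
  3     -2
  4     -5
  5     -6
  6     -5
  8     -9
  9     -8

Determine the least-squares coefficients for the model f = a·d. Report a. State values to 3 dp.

Entries of MᵀM: Σd·d = 236.
For Mᵀf: Σd·f = -237.
MᵀM·[a]ᵀ = Mᵀf becomes [[236]]·[a]ᵀ = [-237]ᵀ.
Hence a = -237 / 236 ≈ -1.00424.

a = -1.004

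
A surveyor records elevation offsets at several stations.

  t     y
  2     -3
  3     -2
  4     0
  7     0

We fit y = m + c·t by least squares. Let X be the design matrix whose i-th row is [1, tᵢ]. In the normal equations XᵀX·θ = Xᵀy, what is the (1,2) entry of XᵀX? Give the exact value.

16

Row 1 ↔ basis 1, column 2 ↔ basis t, so (XᵀX)_{1,2} = Σᵢ t = (1)·(2) + (1)·(3) + (1)·(4) + (1)·(7) = 16.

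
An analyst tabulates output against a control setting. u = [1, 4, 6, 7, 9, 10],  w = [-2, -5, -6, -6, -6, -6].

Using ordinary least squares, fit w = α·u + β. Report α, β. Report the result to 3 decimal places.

α = -0.416, β = -2.599

Sums needed: Σu·u = 283, Σu = 37, Σ1 = 6.
And Σu·w = -214, Σw = -31.
AᵀA·[α, β]ᵀ = Aᵀw becomes [[283, 37]; [37, 6]]·[α, β]ᵀ = [-214, -31]ᵀ.
Eliminating β: 6·(row 1) − 37·(row 2) gives 329·α = 6·(-214) − 37·(-31) = -137, so α = -137/329.
Then β = ((-31) − 37·(-137/329))/6 = -855/329.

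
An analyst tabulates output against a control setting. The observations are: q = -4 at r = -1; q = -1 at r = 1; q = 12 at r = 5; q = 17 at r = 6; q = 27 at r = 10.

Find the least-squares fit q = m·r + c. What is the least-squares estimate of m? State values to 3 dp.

The normal equations are: 163·m + 21·c = 435;  21·m + 5·c = 51.
(Σr·r = 163, Σr = 21, Σ1 = 5, Σr·q = 435, Σq = 51.)
Determinant 163·5 − 21² = 374.
m = (435·5 − 21·51)/374 = 552/187; c = (163·51 − 21·435)/374 = -411/187.

m = 2.952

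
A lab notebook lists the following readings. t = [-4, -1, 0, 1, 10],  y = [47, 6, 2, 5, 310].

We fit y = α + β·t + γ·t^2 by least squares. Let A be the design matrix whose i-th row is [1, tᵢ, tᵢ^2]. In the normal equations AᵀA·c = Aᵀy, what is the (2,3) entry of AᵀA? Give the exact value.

Row 2 ↔ basis t, column 3 ↔ basis t^2, so (AᵀA)_{2,3} = Σᵢ (t)·(t^2) = (-4)·(16) + (-1)·(1) + (0)·(0) + (1)·(1) + (10)·(100) = 936.

936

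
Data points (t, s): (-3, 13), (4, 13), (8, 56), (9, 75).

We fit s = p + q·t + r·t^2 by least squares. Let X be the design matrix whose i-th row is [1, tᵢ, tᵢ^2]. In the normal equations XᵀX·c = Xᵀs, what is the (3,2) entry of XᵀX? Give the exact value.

Row 3 ↔ basis t^2, column 2 ↔ basis t, so (XᵀX)_{3,2} = Σᵢ (t^2)·(t) = (9)·(-3) + (16)·(4) + (64)·(8) + (81)·(9) = 1278.

1278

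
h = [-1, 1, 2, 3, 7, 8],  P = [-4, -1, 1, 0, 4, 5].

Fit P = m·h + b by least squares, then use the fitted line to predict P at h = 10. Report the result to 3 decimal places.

P̂ = 6.957

Entries of MᵀM: Σh·h = 128, Σh = 20, Σ1 = 6.
Moment sums: Σh·P = 73, ΣP = 5.
Normal equations: [[128, 20]; [20, 6]]·[m, b]ᵀ = [73, 5]ᵀ.
Δ = 128·6 − 20² = 368.
m = (73·6 − 20·5)/368 = 169/184; b = (128·5 − 20·73)/368 = -205/92.
At h = 10: P̂ = (169/184)·(10) + (-205/92)·(1) = 160/23.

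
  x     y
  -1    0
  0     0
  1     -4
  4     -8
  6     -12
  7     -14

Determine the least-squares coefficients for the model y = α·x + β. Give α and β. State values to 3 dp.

The normal system MᵀM·[α, β]ᵀ = Mᵀy is [[103, 17]; [17, 6]]·[α, β]ᵀ = [-206, -38]ᵀ.
Δ = 103·6 − 17² = 329.
α = ((-206)·6 − 17·(-38))/329 = -590/329; β = (103·(-38) − 17·(-206))/329 = -412/329.

α = -1.793, β = -1.252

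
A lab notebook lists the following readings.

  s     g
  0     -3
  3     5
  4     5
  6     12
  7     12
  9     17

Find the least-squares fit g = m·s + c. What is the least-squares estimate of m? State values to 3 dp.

The normal system XᵀX·[m, c]ᵀ = Xᵀg is [[191, 29]; [29, 6]]·[m, c]ᵀ = [344, 48]ᵀ.
Δ = 191·6 − 29² = 305.
m = (344·6 − 29·48)/305 = 672/305; c = (191·48 − 29·344)/305 = -808/305.

m = 2.203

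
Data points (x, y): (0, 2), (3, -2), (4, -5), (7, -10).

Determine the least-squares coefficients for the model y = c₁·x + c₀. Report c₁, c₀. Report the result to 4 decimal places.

Entries of MᵀM: Σx·x = 74, Σx = 14, Σ1 = 4.
For Mᵀy: Σx·y = -96, Σy = -15.
MᵀM·[c₁, c₀]ᵀ = Mᵀy becomes [[74, 14]; [14, 4]]·[c₁, c₀]ᵀ = [-96, -15]ᵀ.
Eliminating c₀: 4·(row 1) − 14·(row 2) gives 100·c₁ = 4·(-96) − 14·(-15) = -174, so c₁ = -87/50.
Then c₀ = ((-15) − 14·(-87/50))/4 = 117/50.

c₁ = -1.7400, c₀ = 2.3400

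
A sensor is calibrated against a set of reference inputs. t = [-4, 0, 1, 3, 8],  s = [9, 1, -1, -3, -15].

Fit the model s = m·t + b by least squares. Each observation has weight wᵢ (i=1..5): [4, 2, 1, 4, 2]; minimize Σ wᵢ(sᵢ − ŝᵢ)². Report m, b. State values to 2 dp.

Compute the Gram sums: Σwᵢ·t·t = 229, Σwᵢ·t = 13, Σwᵢ·1 = 13.
Moment sums: Σwᵢ·t·s = -421, Σwᵢ·s = -5.
MᵀWM·[m, b]ᵀ = MᵀWs becomes [[229, 13]; [13, 13]]·[m, b]ᵀ = [-421, -5]ᵀ.
Determinant 229·13 − 13² = 2808.
m = ((-421)·13 − 13·(-5))/2808 = -52/27; b = (229·(-5) − 13·(-421))/2808 = 541/351.

m = -1.93, b = 1.54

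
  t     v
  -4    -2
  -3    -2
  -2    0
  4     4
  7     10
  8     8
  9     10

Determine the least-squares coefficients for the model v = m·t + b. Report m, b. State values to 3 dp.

Entries of XᵀX: Σt·t = 239, Σt = 19, Σ1 = 7.
Moment sums: Σt·v = 254, Σv = 28.
det = 239·7 − 19² = 1312.
m = (254·7 − 19·28)/1312 = 623/656; b = (239·28 − 19·254)/1312 = 933/656.

m = 0.950, b = 1.422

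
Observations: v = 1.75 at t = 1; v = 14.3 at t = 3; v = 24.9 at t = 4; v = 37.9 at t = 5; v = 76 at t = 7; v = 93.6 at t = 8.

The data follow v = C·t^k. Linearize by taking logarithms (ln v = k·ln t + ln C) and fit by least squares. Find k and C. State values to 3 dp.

With ln vᵢ as the transformed response and ln tᵢ as the regressor:
Σln t = 8.1197, Σ(ln t)² = 13.8297, Σln v = 18.9395, Σln t·ln v = 31.0954.
Equations: 13.8297·k + 8.1197·ln C = 31.0954;  8.1197·k + 6·ln C = 18.9395.
Slope k = (n·Σln t·ln v − Σln t·Σln v)/(n·Σ(ln t)² − (Σln t)²) = (6·31.0954 − 8.1197·18.9395)/17.0487 = 1.92331; ln C = (Σln v − k·Σln t)/n = 0.55379, so C = exp(0.55379) = 1.73983.

k = 1.923, C = 1.740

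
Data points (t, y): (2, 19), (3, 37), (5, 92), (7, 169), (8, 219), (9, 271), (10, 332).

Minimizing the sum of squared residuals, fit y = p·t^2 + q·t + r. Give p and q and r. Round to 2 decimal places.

p = 2.97, q = 3.41, r = 0.22

With design matrix X, XᵀX = [[23780, 2744, 332]; [2744, 332, 44]; [332, 44, 7]] and Xᵀy = [80157, 9303, 1139]ᵀ.
Row-reducing yields p = 23357/7852, q = 26745/7852, r = 433/1963.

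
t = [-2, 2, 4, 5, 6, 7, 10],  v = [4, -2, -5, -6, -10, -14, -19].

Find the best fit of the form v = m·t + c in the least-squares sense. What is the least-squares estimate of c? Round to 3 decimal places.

c = 1.550

The normal equations are: 234·m + 32·c = -410;  32·m + 7·c = -52.
Eliminating c: 7·(row 1) − 32·(row 2) gives 614·m = 7·(-410) − 32·(-52) = -1206, so m = -603/307.
Then c = ((-52) − 32·(-603/307))/7 = 476/307.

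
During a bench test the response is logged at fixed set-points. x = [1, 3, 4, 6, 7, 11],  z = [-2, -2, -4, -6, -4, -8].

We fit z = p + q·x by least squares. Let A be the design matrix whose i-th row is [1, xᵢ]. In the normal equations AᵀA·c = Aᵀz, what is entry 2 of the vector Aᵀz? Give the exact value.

Entry 2 ↔ basis x, so (Aᵀz)_{2} = Σᵢ (x)·zᵢ = (1)·(-2) + (3)·(-2) + (4)·(-4) + (6)·(-6) + (7)·(-4) + (11)·(-8) = -176.

-176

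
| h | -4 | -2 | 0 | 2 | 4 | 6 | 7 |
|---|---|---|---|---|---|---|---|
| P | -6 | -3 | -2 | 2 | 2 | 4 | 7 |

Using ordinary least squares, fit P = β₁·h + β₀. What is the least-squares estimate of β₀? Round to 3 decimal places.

β₀ = -1.409

With design matrix X, XᵀX = [[125, 13]; [13, 7]] and XᵀP = [115, 4]ᵀ.
det = 125·7 − 13² = 706.
β₁ = (115·7 − 13·4)/706 = 753/706; β₀ = (125·4 − 13·115)/706 = -995/706.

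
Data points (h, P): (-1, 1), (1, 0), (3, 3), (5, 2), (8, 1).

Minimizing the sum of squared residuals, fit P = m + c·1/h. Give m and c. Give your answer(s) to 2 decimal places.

m = 1.43, c = -0.19

The normal equations are: 5·m + (79/120)·c = 7;  (79/120)·m + (31201/14400)·c = 21/40.
Eliminating c: (31201/14400)·(row 1) − (79/120)·(row 2) gives (37441/3600)·m = (31201/14400)·7 − (79/120)·(21/40) = 21343/1440, so m = 106715/74882.
Then c = ((21/40) − (79/120)·(106715/74882))/(31201/14400) = -7140/37441.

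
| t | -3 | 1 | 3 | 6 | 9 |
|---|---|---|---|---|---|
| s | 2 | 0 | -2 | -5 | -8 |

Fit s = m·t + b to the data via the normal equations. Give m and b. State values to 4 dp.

m = -0.8538, b = 0.1321

Compute the Gram sums: Σt·t = 136, Σt = 16, Σ1 = 5.
And Σt·s = -114, Σs = -13.
Δ = 136·5 − 16² = 424.
m = ((-114)·5 − 16·(-13))/424 = -181/212; b = (136·(-13) − 16·(-114))/424 = 7/53.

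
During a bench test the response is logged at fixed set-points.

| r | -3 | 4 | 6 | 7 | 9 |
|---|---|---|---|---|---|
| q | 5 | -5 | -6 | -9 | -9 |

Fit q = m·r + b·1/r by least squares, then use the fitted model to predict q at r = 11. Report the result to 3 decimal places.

q̂ = -11.287

The normal system MᵀM·[m, b]ᵀ = Mᵀq is [[191, 5]; [5, 14869/63504]]·[m, b]ᵀ = [-215, -521/84]ᵀ.
Determinant 191·(14869/63504) − 5² = 1252379/63504.
m = ((-215)·(14869/63504) − 5·(-521/84))/(1252379/63504) = -1227455/1252379; b = (191·(-521/84) − 5·(-215))/(1252379/63504) = -6963516/1252379.
At r = 11: q̂ = (-1227455/1252379)·(11) + (-6963516/1252379)·(1/11) = -155485571/13776169.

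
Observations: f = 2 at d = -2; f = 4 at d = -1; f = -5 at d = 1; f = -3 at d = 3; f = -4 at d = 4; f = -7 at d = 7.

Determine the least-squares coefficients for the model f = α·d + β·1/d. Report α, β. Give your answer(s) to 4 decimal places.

α = -0.8440, β = -3.2472

XᵀX·[α, β]ᵀ = Xᵀf reads: 80·α + 6·β = -87;  6·α + (17245/7056)·β = -13.
(Σd·d = 80, Σd·1/d = 6, Σ1/d·1/d = 17245/7056, Σd·f = -87, Σ1/d·f = -13.)
Determinant 80·(17245/7056) − 6² = 70349/441.
α = ((-87)·(17245/7056) − 6·(-13))/(70349/441) = -949947/1125584; β = (80·(-13) − 6·(-87))/(70349/441) = -228438/70349.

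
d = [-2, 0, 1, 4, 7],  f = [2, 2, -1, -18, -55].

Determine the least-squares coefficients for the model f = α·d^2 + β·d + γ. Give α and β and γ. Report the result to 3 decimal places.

α = -0.940, β = -1.550, γ = 2.265

Entries of MᵀM: Σd^2·d^2 = 2674, Σd^2·d = 400, Σd^2 = 70, Σd·d = 70, Σd = 10, Σ1 = 5.
Right-hand side: Σd^2·f = -2976, Σd·f = -462, Σf = -70.
So MᵀM·[α, β, γ]ᵀ = Mᵀf: [[2674, 400, 70]; [400, 70, 10]; [70, 10, 5]]·[α, β, γ]ᵀ = [-2976, -462, -70]ᵀ.
Row-reducing yields α = -268/285, β = -2209/1425, γ = 1076/475.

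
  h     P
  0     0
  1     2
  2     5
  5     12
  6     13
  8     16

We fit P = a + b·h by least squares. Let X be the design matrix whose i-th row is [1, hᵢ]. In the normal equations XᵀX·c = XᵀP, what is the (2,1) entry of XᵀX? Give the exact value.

Row 2 ↔ basis h, column 1 ↔ basis 1, so (XᵀX)_{2,1} = Σᵢ h = (0)·(1) + (1)·(1) + (2)·(1) + (5)·(1) + (6)·(1) + (8)·(1) = 22.

22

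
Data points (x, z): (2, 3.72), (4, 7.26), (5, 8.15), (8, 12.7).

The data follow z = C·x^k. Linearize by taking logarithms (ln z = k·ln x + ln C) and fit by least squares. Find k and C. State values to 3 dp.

With ln zᵢ as the transformed response and ln xᵢ as the regressor:
AᵀA = [[9.3166, 5.7683]; [5.7683, 4]], rhs = [12.3205, 7.9357]ᵀ  (here Σln x = 5.7683, Σ(ln x)² = 9.3166, Σln z = 7.9357, Σln x·ln z = 12.3205).
Δ = 9.3166·4 − (5.7683)² = 3.9930; k = (12.3205·4 − 5.7683·7.9357)/3.9930 = 0.87809, ln C = (9.3166·7.9357 − 5.7683·12.3205)/3.9930 = 0.71765, so C = exp(0.71765) = 2.04961.

k = 0.878, C = 2.050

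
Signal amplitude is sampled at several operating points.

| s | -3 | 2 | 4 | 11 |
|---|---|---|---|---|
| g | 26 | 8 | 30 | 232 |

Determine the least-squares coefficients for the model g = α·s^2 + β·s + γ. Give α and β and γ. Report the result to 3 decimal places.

α = 2.027, β = -1.491, γ = 3.223

Normal-equation sums: Σs^2·s^2 = 14994, Σs^2·s = 1376, Σs^2 = 150, Σs·s = 150, Σs = 14, Σ1 = 4.
And Σs^2·g = 28818, Σs·g = 2610, Σg = 296.
So XᵀX·[α, β, γ]ᵀ = Xᵀg: [[14994, 1376, 150]; [1376, 150, 14]; [150, 14, 4]]·[α, β, γ]ᵀ = [28818, 2610, 296]ᵀ.
Inverting the 3×3 Gram matrix, [α, β, γ]ᵀ = [16073/7931, -11829/7931, 25558/7931]ᵀ.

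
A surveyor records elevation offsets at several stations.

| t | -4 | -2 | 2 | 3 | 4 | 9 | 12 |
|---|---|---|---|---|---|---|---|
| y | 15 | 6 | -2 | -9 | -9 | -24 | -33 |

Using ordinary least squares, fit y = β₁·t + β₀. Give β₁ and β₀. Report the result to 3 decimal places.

β₁ = -2.916, β₀ = 1.997

Compute the Gram sums: Σt·t = 274, Σt = 24, Σ1 = 7.
Right-hand side: Σt·y = -751, Σy = -56.
Δ = 274·7 − 24² = 1342.
β₁ = ((-751)·7 − 24·(-56))/1342 = -3913/1342; β₀ = (274·(-56) − 24·(-751))/1342 = 1340/671.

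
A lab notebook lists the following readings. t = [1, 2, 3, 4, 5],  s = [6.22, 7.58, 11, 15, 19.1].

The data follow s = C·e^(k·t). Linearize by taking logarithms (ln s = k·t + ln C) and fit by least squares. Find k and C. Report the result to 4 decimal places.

k = 0.2926, C = 4.4991

Let Y = ln s. Fitting Y = k·t + ln C by least squares:
XᵀX = [[55.0000, 15.0000]; [15.0000, 5]], rhs = [38.6531, 11.9089]ᵀ  (here Σt = 15.0000, Σ(t)² = 55.0000, Σln s = 11.9089, Σt·ln s = 38.6531).
Δ = 55.0000·5 − (15.0000)² = 50.0000; k = (38.6531·5 − 15.0000·11.9089)/50.0000 = 0.29264, ln C = (55.0000·11.9089 − 15.0000·38.6531)/50.0000 = 1.50387, so C = exp(1.50387) = 4.49907.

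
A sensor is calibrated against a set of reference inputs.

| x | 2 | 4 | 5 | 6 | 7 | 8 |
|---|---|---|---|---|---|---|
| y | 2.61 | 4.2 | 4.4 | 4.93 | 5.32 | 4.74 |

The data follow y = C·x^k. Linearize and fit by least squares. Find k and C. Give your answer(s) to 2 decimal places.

Let Y = ln y. Fitting Y = k·ln x + ln C by least squares:
Σln x = 9.5060, Σ(ln x)² = 16.3136, Σln y = 8.6989, Σln x·ln y = 14.3857.
Equations: 16.3136·k + 9.5060·ln C = 14.3857;  9.5060·k + 6·ln C = 8.6989.
Solving (det = 7.5177): k = 0.48185, ln C = 0.68641, so C = exp(0.68641) = 1.98657.

k = 0.48, C = 1.99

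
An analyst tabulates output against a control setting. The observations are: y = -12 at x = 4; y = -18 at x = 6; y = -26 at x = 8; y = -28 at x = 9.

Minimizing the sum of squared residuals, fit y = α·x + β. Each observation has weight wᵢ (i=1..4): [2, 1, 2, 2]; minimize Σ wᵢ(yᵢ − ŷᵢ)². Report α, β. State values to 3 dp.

From the data, Σwᵢ·x·x = 358, Σwᵢ·x = 48, Σwᵢ·1 = 7.
Moment sums: Σwᵢ·x·y = -1124, Σwᵢ·y = -150.
Normal equations: [[358, 48]; [48, 7]]·[α, β]ᵀ = [-1124, -150]ᵀ.
det = 358·7 − 48² = 202.
α = ((-1124)·7 − 48·(-150))/202 = -334/101; β = (358·(-150) − 48·(-1124))/202 = 126/101.

α = -3.307, β = 1.248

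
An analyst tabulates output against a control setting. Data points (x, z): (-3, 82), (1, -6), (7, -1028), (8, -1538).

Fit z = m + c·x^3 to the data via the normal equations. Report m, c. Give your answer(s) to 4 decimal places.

The normal equations are: 4·m + 829·c = -2490;  829·m + 380523·c = -1142280.
(Σ1 = 4, Σx^3 = 829, Σx^3·x^3 = 380523, Σz = -2490, Σx^3·z = -1142280.)
det = 4·380523 − 829² = 834851.
m = ((-2490)·380523 − 829·(-1142280))/834851 = -552150/834851; c = (4·(-1142280) − 829·(-2490))/834851 = -2504910/834851.

m = -0.6614, c = -3.0004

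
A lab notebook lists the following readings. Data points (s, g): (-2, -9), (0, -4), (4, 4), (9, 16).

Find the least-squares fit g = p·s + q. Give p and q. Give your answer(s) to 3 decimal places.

p = 2.244, q = -4.420

Entries of AᵀA: Σs·s = 101, Σs = 11, Σ1 = 4.
Moment sums: Σs·g = 178, Σg = 7.
det = 101·4 − 11² = 283.
p = (178·4 − 11·7)/283 = 635/283; q = (101·7 − 11·178)/283 = -1251/283.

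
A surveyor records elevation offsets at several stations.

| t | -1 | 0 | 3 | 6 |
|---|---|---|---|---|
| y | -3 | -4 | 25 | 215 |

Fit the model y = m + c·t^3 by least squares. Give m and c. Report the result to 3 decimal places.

Compute the Gram sums: Σ1 = 4, Σt^3 = 242, Σt^3·t^3 = 47386.
For Aᵀy: Σy = 233, Σt^3·y = 47118.
Normal equations: [[4, 242]; [242, 47386]]·[m, c]ᵀ = [233, 47118]ᵀ.
det = 4·47386 − 242² = 130980.
m = (233·47386 − 242·47118)/130980 = -180809/65490; c = (4·47118 − 242·233)/130980 = 66043/65490.

m = -2.761, c = 1.008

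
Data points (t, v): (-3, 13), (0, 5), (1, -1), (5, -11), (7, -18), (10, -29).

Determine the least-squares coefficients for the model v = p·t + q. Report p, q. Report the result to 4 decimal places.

Forming MᵀM = [[184, 20]; [20, 6]] and Mᵀv = [-511, -41]ᵀ gives MᵀM·[p, q]ᵀ = Mᵀv.
Eliminating q: 6·(row 1) − 20·(row 2) gives 704·p = 6·(-511) − 20·(-41) = -2246, so p = -1123/352.
Then q = ((-41) − 20·(-1123/352))/6 = 669/176.

p = -3.1903, q = 3.8011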